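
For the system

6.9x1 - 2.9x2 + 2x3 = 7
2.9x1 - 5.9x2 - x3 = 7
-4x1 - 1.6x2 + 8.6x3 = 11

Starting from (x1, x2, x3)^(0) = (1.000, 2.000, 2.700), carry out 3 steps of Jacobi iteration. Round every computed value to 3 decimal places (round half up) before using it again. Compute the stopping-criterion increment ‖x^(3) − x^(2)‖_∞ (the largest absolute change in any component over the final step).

Iteration 1:
  x1 = (7 - (-2.9)·2.000 - (2)·2.700) / (6.9) = 1.072
  x2 = (7 - (2.9)·1.000 - (-1)·2.700) / (-5.9) = -1.153
  x3 = (11 - (-4)·1.000 - (-1.6)·2.000) / (8.6) = 2.116
Iteration 2:
  x1 = (7 - (-2.9)·-1.153 - (2)·2.116) / (6.9) = -0.083
  x2 = (7 - (2.9)·1.072 - (-1)·2.116) / (-5.9) = -1.018
  x3 = (11 - (-4)·1.072 - (-1.6)·-1.153) / (8.6) = 1.563
Iteration 3:
  x1 = (7 - (-2.9)·-1.018 - (2)·1.563) / (6.9) = 0.134
  x2 = (7 - (2.9)·-0.083 - (-1)·1.563) / (-5.9) = -1.492
  x3 = (11 - (-4)·-0.083 - (-1.6)·-1.018) / (8.6) = 1.051
Change: (0.217, -0.474, -0.512) → max |·| = 0.512

0.512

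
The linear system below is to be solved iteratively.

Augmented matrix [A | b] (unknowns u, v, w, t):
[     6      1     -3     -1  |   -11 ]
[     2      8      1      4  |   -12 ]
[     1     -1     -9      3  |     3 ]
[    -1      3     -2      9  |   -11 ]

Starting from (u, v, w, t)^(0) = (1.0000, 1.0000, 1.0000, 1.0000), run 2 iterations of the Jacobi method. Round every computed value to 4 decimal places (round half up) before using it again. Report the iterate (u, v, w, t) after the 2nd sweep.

Iteration 1:
  u = (-11 - (1)·1.0000 - (-3)·1.0000 - (-1)·1.0000) / (6) = -1.3333
  v = (-12 - (2)·1.0000 - (1)·1.0000 - (4)·1.0000) / (8) = -2.3750
  w = (3 - (1)·1.0000 - (-1)·1.0000 - (3)·1.0000) / (-9) = 0.0000
  t = (-11 - (-1)·1.0000 - (3)·1.0000 - (-2)·1.0000) / (9) = -1.2222
Iteration 2:
  u = (-11 - (1)·-2.3750 - (-3)·0.0000 - (-1)·-1.2222) / (6) = -1.6412
  v = (-12 - (2)·-1.3333 - (1)·0.0000 - (4)·-1.2222) / (8) = -0.5556
  w = (3 - (1)·-1.3333 - (-1)·-2.3750 - (3)·-1.2222) / (-9) = -0.6250
  t = (-11 - (-1)·-1.3333 - (3)·-2.3750 - (-2)·0.0000) / (9) = -0.5787

(-1.6412, -0.5556, -0.6250, -0.5787)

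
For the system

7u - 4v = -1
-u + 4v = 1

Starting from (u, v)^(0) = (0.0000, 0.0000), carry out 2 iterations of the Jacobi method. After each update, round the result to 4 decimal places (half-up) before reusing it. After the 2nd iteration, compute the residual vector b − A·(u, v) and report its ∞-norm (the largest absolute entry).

Iteration 1:
  u = (-1 - (-4)·0.0000) / (7) = -0.1429
  v = (1 - (-1)·0.0000) / (4) = 0.2500
Iteration 2:
  u = (-1 - (-4)·0.2500) / (7) = 0.0000
  v = (1 - (-1)·-0.1429) / (4) = 0.2143
Residual b − A·x = (-0.1428, 0.1428); ∞-norm = 0.1428

0.1428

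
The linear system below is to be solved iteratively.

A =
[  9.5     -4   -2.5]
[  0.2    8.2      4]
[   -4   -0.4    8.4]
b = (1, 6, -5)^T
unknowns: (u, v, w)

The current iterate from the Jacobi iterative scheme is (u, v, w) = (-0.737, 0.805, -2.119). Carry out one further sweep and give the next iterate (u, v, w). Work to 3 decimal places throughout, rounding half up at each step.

(-0.113, 1.783, -0.908)

One sweep:
  u = (1 - (-4)·0.805 - (-2.5)·-2.119) / (9.5) = -0.113
  v = (6 - (0.2)·-0.737 - (4)·-2.119) / (8.2) = 1.783
  w = (-5 - (-4)·-0.737 - (-0.4)·0.805) / (8.4) = -0.908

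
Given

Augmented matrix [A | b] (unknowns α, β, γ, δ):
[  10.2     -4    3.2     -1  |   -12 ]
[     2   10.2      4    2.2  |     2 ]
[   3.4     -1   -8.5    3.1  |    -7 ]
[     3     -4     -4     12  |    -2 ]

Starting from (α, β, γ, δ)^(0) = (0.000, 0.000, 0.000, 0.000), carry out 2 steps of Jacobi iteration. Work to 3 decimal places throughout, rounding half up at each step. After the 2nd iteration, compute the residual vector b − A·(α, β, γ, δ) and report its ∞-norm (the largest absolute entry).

2.181

Iteration 1:
  α = (-12 - (-4)·0.000 - (3.2)·0.000 - (-1)·0.000) / (10.2) = -1.176
  β = (2 - (2)·0.000 - (4)·0.000 - (2.2)·0.000) / (10.2) = 0.196
  γ = (-7 - (3.4)·0.000 - (-1)·0.000 - (3.1)·0.000) / (-8.5) = 0.824
  δ = (-2 - (3)·0.000 - (-4)·0.000 - (-4)·0.000) / (12) = -0.167
Iteration 2:
  α = (-12 - (-4)·0.196 - (3.2)·0.824 - (-1)·-0.167) / (10.2) = -1.374
  β = (2 - (2)·-1.176 - (4)·0.824 - (2.2)·-0.167) / (10.2) = 0.140
  γ = (-7 - (3.4)·-1.176 - (-1)·0.196 - (3.1)·-0.167) / (-8.5) = 0.269
  δ = (-2 - (3)·-1.176 - (-4)·0.196 - (-4)·0.824) / (12) = 0.467
Residual b − A·x = (2.181, 1.217, -1.350, -1.846); ∞-norm = 2.181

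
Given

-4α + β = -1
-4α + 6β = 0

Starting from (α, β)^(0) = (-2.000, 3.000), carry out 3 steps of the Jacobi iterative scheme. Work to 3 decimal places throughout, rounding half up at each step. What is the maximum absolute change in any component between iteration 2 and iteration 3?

0.722

Iteration 1:
  α = (-1 - (1)·3.000) / (-4) = 1.000
  β = (0 - (-4)·-2.000) / (6) = -1.333
Iteration 2:
  α = (-1 - (1)·-1.333) / (-4) = -0.083
  β = (0 - (-4)·1.000) / (6) = 0.667
Iteration 3:
  α = (-1 - (1)·0.667) / (-4) = 0.417
  β = (0 - (-4)·-0.083) / (6) = -0.055
Change: (0.500, -0.722) → max |·| = 0.722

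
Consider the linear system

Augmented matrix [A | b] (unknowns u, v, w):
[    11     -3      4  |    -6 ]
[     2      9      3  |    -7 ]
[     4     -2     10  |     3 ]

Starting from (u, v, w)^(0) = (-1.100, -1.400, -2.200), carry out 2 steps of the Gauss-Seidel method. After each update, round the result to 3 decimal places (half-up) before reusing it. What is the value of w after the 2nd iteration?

0.422

Iteration 1:
  u = (-6 - (-3)·-1.400 - (4)·-2.200) / (11) = -0.127
  v = (-7 - (2)·-0.127 - (3)·-2.200) / (9) = -0.016
  w = (3 - (4)·-0.127 - (-2)·-0.016) / (10) = 0.348
Iteration 2:
  u = (-6 - (-3)·-0.016 - (4)·0.348) / (11) = -0.676
  v = (-7 - (2)·-0.676 - (3)·0.348) / (9) = -0.744
  w = (3 - (4)·-0.676 - (-2)·-0.744) / (10) = 0.422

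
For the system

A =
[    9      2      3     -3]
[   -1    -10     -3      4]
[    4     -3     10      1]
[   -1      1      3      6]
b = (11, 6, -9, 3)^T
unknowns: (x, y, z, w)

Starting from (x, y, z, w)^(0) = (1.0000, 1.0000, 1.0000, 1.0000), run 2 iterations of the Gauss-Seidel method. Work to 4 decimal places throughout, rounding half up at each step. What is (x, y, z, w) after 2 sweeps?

(2.4011, 0.2566, -1.9391, 1.8270)

Iteration 1:
  x = (11 - (2)·1.0000 - (3)·1.0000 - (-3)·1.0000) / (9) = 1.0000
  y = (6 - (-1)·1.0000 - (-3)·1.0000 - (4)·1.0000) / (-10) = -0.6000
  z = (-9 - (4)·1.0000 - (-3)·-0.6000 - (1)·1.0000) / (10) = -1.5800
  w = (3 - (-1)·1.0000 - (1)·-0.6000 - (3)·-1.5800) / (6) = 1.5567
Iteration 2:
  x = (11 - (2)·-0.6000 - (3)·-1.5800 - (-3)·1.5567) / (9) = 2.4011
  y = (6 - (-1)·2.4011 - (-3)·-1.5800 - (4)·1.5567) / (-10) = 0.2566
  z = (-9 - (4)·2.4011 - (-3)·0.2566 - (1)·1.5567) / (10) = -1.9391
  w = (3 - (-1)·2.4011 - (1)·0.2566 - (3)·-1.9391) / (6) = 1.8270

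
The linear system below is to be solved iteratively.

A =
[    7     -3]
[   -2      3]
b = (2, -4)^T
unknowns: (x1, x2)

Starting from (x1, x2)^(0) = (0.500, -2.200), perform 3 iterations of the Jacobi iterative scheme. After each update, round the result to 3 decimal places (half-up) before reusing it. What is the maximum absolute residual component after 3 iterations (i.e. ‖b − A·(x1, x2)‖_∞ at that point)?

Iteration 1:
  x1 = (2 - (-3)·-2.200) / (7) = -0.657
  x2 = (-4 - (-2)·0.500) / (3) = -1.000
Iteration 2:
  x1 = (2 - (-3)·-1.000) / (7) = -0.143
  x2 = (-4 - (-2)·-0.657) / (3) = -1.771
Iteration 3:
  x1 = (2 - (-3)·-1.771) / (7) = -0.473
  x2 = (-4 - (-2)·-0.143) / (3) = -1.429
Residual b − A·x = (1.024, -0.659); ∞-norm = 1.024

1.024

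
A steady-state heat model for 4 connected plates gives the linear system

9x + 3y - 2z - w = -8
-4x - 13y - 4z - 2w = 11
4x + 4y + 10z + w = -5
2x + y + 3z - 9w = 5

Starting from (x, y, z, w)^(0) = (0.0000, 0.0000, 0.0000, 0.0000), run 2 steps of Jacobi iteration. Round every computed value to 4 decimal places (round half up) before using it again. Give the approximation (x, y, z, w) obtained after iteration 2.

Iteration 1:
  x = (-8 - (3)·0.0000 - (-2)·0.0000 - (-1)·0.0000) / (9) = -0.8889
  y = (11 - (-4)·0.0000 - (-4)·0.0000 - (-2)·0.0000) / (-13) = -0.8462
  z = (-5 - (4)·0.0000 - (4)·0.0000 - (1)·0.0000) / (10) = -0.5000
  w = (5 - (2)·0.0000 - (1)·0.0000 - (3)·0.0000) / (-9) = -0.5556
Iteration 2:
  x = (-8 - (3)·-0.8462 - (-2)·-0.5000 - (-1)·-0.5556) / (9) = -0.7797
  y = (11 - (-4)·-0.8889 - (-4)·-0.5000 - (-2)·-0.5556) / (-13) = -0.3333
  z = (-5 - (4)·-0.8889 - (4)·-0.8462 - (1)·-0.5556) / (10) = 0.2496
  w = (5 - (2)·-0.8889 - (1)·-0.8462 - (3)·-0.5000) / (-9) = -1.0138

(-0.7797, -0.3333, 0.2496, -1.0138)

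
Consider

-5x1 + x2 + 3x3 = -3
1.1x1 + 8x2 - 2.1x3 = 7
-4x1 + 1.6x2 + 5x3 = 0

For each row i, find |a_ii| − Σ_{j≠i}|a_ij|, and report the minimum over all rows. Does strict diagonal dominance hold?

-0.6

row 1: |-5| − (1+3) = 1
row 2: |8| − (1.1+2.1) = 4.8
row 3: |5| − (4+1.6) = -0.6
minimum over rows = -0.6 → not strictly diagonally dominant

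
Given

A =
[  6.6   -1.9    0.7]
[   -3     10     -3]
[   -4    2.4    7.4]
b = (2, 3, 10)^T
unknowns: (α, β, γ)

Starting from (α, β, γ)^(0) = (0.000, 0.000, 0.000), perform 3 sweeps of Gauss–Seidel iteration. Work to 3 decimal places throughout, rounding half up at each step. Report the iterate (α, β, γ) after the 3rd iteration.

Iteration 1:
  α = (2 - (-1.9)·0.000 - (0.7)·0.000) / (6.6) = 0.303
  β = (3 - (-3)·0.303 - (-3)·0.000) / (10) = 0.391
  γ = (10 - (-4)·0.303 - (2.4)·0.391) / (7.4) = 1.388
Iteration 2:
  α = (2 - (-1.9)·0.391 - (0.7)·1.388) / (6.6) = 0.268
  β = (3 - (-3)·0.268 - (-3)·1.388) / (10) = 0.797
  γ = (10 - (-4)·0.268 - (2.4)·0.797) / (7.4) = 1.238
Iteration 3:
  α = (2 - (-1.9)·0.797 - (0.7)·1.238) / (6.6) = 0.401
  β = (3 - (-3)·0.401 - (-3)·1.238) / (10) = 0.792
  γ = (10 - (-4)·0.401 - (2.4)·0.792) / (7.4) = 1.311

(0.401, 0.792, 1.311)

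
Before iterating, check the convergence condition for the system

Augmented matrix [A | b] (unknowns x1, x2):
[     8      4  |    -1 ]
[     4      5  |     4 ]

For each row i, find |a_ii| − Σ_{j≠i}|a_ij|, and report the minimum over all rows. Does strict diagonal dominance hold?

row 1: |8| − (4) = 4
row 2: |5| − (4) = 1
minimum over rows = 1 → strictly diagonally dominant (convergence guaranteed)

1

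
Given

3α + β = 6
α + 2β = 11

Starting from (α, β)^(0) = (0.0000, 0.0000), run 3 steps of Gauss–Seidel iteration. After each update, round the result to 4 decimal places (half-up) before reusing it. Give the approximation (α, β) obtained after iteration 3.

Iteration 1:
  α = (6 - (1)·0.0000) / (3) = 2.0000
  β = (11 - (1)·2.0000) / (2) = 4.5000
Iteration 2:
  α = (6 - (1)·4.5000) / (3) = 0.5000
  β = (11 - (1)·0.5000) / (2) = 5.2500
Iteration 3:
  α = (6 - (1)·5.2500) / (3) = 0.2500
  β = (11 - (1)·0.2500) / (2) = 5.3750

(0.2500, 5.3750)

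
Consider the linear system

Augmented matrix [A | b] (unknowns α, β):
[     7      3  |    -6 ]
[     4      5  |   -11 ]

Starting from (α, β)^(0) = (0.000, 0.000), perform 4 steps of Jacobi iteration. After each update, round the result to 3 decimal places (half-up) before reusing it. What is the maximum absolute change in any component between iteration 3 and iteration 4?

0.323

Iteration 1:
  α = (-6 - (3)·0.000) / (7) = -0.857
  β = (-11 - (4)·0.000) / (5) = -2.200
Iteration 2:
  α = (-6 - (3)·-2.200) / (7) = 0.086
  β = (-11 - (4)·-0.857) / (5) = -1.514
Iteration 3:
  α = (-6 - (3)·-1.514) / (7) = -0.208
  β = (-11 - (4)·0.086) / (5) = -2.269
Iteration 4:
  α = (-6 - (3)·-2.269) / (7) = 0.115
  β = (-11 - (4)·-0.208) / (5) = -2.034
Change: (0.323, 0.235) → max |·| = 0.323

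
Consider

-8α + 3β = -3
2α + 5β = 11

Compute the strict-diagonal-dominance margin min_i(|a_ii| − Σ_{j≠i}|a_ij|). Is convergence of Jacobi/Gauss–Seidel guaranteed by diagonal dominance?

3

row 1: |-8| − (3) = 5
row 2: |5| − (2) = 3
minimum over rows = 3 → strictly diagonally dominant (convergence guaranteed)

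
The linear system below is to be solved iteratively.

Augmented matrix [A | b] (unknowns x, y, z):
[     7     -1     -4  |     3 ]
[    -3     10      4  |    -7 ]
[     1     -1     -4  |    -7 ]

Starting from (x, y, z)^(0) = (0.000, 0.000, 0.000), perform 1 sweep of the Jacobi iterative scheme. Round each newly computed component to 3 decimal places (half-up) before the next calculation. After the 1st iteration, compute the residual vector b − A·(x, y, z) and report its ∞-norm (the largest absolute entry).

Iteration 1:
  x = (3 - (-1)·0.000 - (-4)·0.000) / (7) = 0.429
  y = (-7 - (-3)·0.000 - (4)·0.000) / (10) = -0.700
  z = (-7 - (1)·0.000 - (-1)·0.000) / (-4) = 1.750
Residual b − A·x = (6.297, -5.713, -1.129); ∞-norm = 6.297

6.297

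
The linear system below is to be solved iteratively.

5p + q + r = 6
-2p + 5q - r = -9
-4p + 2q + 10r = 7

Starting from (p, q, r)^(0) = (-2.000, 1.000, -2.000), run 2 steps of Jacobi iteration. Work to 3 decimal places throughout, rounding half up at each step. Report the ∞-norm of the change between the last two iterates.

2.160

Iteration 1:
  p = (6 - (1)·1.000 - (1)·-2.000) / (5) = 1.400
  q = (-9 - (-2)·-2.000 - (-1)·-2.000) / (5) = -3.000
  r = (7 - (-4)·-2.000 - (2)·1.000) / (10) = -0.300
Iteration 2:
  p = (6 - (1)·-3.000 - (1)·-0.300) / (5) = 1.860
  q = (-9 - (-2)·1.400 - (-1)·-0.300) / (5) = -1.300
  r = (7 - (-4)·1.400 - (2)·-3.000) / (10) = 1.860
Change: (0.460, 1.700, 2.160) → max |·| = 2.160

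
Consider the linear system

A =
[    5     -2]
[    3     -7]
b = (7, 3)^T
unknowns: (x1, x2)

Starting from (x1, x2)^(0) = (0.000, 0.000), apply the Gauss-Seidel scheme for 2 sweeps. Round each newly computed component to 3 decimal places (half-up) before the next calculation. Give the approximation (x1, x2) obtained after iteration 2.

(1.468, 0.201)

Iteration 1:
  x1 = (7 - (-2)·0.000) / (5) = 1.400
  x2 = (3 - (3)·1.400) / (-7) = 0.171
Iteration 2:
  x1 = (7 - (-2)·0.171) / (5) = 1.468
  x2 = (3 - (3)·1.468) / (-7) = 0.201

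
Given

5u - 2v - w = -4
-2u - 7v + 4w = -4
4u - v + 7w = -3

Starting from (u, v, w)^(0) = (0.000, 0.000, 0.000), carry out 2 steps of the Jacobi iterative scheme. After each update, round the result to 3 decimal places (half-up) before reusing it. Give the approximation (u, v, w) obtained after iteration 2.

Iteration 1:
  u = (-4 - (-2)·0.000 - (-1)·0.000) / (5) = -0.800
  v = (-4 - (-2)·0.000 - (4)·0.000) / (-7) = 0.571
  w = (-3 - (4)·0.000 - (-1)·0.000) / (7) = -0.429
Iteration 2:
  u = (-4 - (-2)·0.571 - (-1)·-0.429) / (5) = -0.657
  v = (-4 - (-2)·-0.800 - (4)·-0.429) / (-7) = 0.555
  w = (-3 - (4)·-0.800 - (-1)·0.571) / (7) = 0.110

(-0.657, 0.555, 0.110)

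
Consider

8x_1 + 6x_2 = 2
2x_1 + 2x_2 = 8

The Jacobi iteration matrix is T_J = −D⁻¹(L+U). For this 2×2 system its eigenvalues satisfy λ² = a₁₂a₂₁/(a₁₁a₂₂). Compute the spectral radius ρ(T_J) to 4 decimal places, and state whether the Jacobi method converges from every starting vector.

a₁₂a₂₁/(a₁₁a₂₂) = (6)·(2) / ((8)·(2)) = 0.750000
ρ = √|0.750000| = √0.750000 = 0.8660
ρ < 1, so Jacobi converges

0.8660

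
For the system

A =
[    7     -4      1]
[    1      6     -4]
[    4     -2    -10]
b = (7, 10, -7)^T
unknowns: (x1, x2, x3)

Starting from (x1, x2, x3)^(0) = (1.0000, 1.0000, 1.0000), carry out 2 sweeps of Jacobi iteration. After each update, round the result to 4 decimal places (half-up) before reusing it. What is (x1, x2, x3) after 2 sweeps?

(2.1095, 2.0286, 0.8381)

Iteration 1:
  x1 = (7 - (-4)·1.0000 - (1)·1.0000) / (7) = 1.4286
  x2 = (10 - (1)·1.0000 - (-4)·1.0000) / (6) = 2.1667
  x3 = (-7 - (4)·1.0000 - (-2)·1.0000) / (-10) = 0.9000
Iteration 2:
  x1 = (7 - (-4)·2.1667 - (1)·0.9000) / (7) = 2.1095
  x2 = (10 - (1)·1.4286 - (-4)·0.9000) / (6) = 2.0286
  x3 = (-7 - (4)·1.4286 - (-2)·2.1667) / (-10) = 0.8381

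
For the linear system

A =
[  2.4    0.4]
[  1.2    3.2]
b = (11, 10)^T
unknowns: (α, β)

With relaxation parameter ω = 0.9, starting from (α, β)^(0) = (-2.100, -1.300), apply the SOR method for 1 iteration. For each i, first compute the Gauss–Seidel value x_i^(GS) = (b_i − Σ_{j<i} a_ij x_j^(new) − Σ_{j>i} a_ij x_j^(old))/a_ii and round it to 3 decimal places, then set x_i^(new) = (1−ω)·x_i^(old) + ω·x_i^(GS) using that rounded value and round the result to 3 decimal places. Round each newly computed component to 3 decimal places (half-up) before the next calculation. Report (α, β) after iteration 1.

(4.110, 1.296)

Iteration 1:
  α: GS value = (11 - (0.4)·-1.300) / (2.4) = 4.800;  α ← (1−ω)·-2.100 + ω·4.800 = 4.110
  β: GS value = (10 - (1.2)·4.110) / (3.2) = 1.584;  β ← (1−ω)·-1.300 + ω·1.584 = 1.296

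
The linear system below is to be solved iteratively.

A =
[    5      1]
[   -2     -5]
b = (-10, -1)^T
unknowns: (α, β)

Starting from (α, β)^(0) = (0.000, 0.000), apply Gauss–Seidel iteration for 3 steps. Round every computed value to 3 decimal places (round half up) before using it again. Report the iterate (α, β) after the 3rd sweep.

Iteration 1:
  α = (-10 - (1)·0.000) / (5) = -2.000
  β = (-1 - (-2)·-2.000) / (-5) = 1.000
Iteration 2:
  α = (-10 - (1)·1.000) / (5) = -2.200
  β = (-1 - (-2)·-2.200) / (-5) = 1.080
Iteration 3:
  α = (-10 - (1)·1.080) / (5) = -2.216
  β = (-1 - (-2)·-2.216) / (-5) = 1.086

(-2.216, 1.086)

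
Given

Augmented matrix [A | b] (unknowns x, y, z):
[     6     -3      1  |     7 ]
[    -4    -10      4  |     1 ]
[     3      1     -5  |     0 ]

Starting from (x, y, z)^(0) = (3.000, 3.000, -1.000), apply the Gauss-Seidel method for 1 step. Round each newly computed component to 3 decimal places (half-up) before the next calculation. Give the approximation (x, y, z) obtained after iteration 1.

(2.833, -1.633, 1.373)

Iteration 1:
  x = (7 - (-3)·3.000 - (1)·-1.000) / (6) = 2.833
  y = (1 - (-4)·2.833 - (4)·-1.000) / (-10) = -1.633
  z = (0 - (3)·2.833 - (1)·-1.633) / (-5) = 1.373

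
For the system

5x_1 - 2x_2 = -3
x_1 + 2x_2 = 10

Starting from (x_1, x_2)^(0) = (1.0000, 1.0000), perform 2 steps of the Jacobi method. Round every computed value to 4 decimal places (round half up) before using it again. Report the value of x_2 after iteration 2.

Iteration 1:
  x_1 = (-3 - (-2)·1.0000) / (5) = -0.2000
  x_2 = (10 - (1)·1.0000) / (2) = 4.5000
Iteration 2:
  x_1 = (-3 - (-2)·4.5000) / (5) = 1.2000
  x_2 = (10 - (1)·-0.2000) / (2) = 5.1000

5.1000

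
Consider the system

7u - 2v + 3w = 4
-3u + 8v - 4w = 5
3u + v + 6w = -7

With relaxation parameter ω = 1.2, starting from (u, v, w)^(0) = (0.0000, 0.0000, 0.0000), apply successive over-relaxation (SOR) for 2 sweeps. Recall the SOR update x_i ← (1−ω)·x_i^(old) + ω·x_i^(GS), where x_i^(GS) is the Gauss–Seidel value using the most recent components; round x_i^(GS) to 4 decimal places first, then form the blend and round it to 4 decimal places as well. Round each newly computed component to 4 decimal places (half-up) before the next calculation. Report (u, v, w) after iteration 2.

Iteration 1:
  u: GS value = (4 - (-2)·0.0000 - (3)·0.0000) / (7) = 0.5714;  u ← (1−ω)·0.0000 + ω·0.5714 = 0.6857
  v: GS value = (5 - (-3)·0.6857 - (-4)·0.0000) / (8) = 0.8821;  v ← (1−ω)·0.0000 + ω·0.8821 = 1.0585
  w: GS value = (-7 - (3)·0.6857 - (1)·1.0585) / (6) = -1.6859;  w ← (1−ω)·0.0000 + ω·-1.6859 = -2.0231
Iteration 2:
  u: GS value = (4 - (-2)·1.0585 - (3)·-2.0231) / (7) = 1.7409;  u ← (1−ω)·0.6857 + ω·1.7409 = 1.9519
  v: GS value = (5 - (-3)·1.9519 - (-4)·-2.0231) / (8) = 0.3454;  v ← (1−ω)·1.0585 + ω·0.3454 = 0.2028
  w: GS value = (-7 - (3)·1.9519 - (1)·0.2028) / (6) = -2.1764;  w ← (1−ω)·-2.0231 + ω·-2.1764 = -2.2071

(1.9519, 0.2028, -2.2071)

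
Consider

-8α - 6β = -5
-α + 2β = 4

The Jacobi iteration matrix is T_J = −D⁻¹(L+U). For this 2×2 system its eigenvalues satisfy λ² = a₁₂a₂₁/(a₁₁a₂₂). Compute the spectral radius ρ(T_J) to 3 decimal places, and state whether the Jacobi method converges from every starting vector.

0.612

a₁₂a₂₁/(a₁₁a₂₂) = (-6)·(-1) / ((-8)·(2)) = -0.375000
ρ = √|-0.375000| = √0.375000 = 0.612
ρ < 1, so Jacobi converges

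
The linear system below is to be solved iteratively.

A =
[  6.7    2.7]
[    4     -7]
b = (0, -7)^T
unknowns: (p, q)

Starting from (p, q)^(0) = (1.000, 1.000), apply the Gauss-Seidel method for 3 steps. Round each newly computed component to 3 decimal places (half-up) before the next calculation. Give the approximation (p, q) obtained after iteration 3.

(-0.332, 0.810)

Iteration 1:
  p = (0 - (2.7)·1.000) / (6.7) = -0.403
  q = (-7 - (4)·-0.403) / (-7) = 0.770
Iteration 2:
  p = (0 - (2.7)·0.770) / (6.7) = -0.310
  q = (-7 - (4)·-0.310) / (-7) = 0.823
Iteration 3:
  p = (0 - (2.7)·0.823) / (6.7) = -0.332
  q = (-7 - (4)·-0.332) / (-7) = 0.810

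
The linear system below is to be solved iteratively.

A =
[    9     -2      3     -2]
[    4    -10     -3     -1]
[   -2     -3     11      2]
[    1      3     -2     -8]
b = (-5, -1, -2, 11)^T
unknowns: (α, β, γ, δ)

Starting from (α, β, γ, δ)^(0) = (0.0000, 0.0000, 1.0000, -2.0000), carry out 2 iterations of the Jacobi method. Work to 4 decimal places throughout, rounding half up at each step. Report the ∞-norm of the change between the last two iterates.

Iteration 1:
  α = (-5 - (-2)·0.0000 - (3)·1.0000 - (-2)·-2.0000) / (9) = -1.3333
  β = (-1 - (4)·0.0000 - (-3)·1.0000 - (-1)·-2.0000) / (-10) = 0.0000
  γ = (-2 - (-2)·0.0000 - (-3)·0.0000 - (2)·-2.0000) / (11) = 0.1818
  δ = (11 - (1)·0.0000 - (3)·0.0000 - (-2)·1.0000) / (-8) = -1.6250
Iteration 2:
  α = (-5 - (-2)·0.0000 - (3)·0.1818 - (-2)·-1.6250) / (9) = -0.9773
  β = (-1 - (4)·-1.3333 - (-3)·0.1818 - (-1)·-1.6250) / (-10) = -0.3254
  γ = (-2 - (-2)·-1.3333 - (-3)·0.0000 - (2)·-1.6250) / (11) = -0.1288
  δ = (11 - (1)·-1.3333 - (3)·0.0000 - (-2)·0.1818) / (-8) = -1.5871
Change: (0.3560, -0.3254, -0.3106, 0.0379) → max |·| = 0.3560

0.3560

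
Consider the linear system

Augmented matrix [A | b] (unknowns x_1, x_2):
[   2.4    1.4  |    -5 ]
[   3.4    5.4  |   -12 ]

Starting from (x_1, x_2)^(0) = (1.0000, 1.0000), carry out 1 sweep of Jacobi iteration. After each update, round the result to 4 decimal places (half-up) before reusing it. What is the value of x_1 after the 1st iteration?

Iteration 1:
  x_1 = (-5 - (1.4)·1.0000) / (2.4) = -2.6667
  x_2 = (-12 - (3.4)·1.0000) / (5.4) = -2.8519

-2.6667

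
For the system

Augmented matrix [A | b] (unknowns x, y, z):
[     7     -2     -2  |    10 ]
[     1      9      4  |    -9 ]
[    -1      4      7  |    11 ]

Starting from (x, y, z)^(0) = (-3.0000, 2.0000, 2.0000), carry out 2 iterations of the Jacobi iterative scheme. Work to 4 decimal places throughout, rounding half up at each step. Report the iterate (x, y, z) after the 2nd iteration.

(0.9841, -1.2857, 2.8277)

Iteration 1:
  x = (10 - (-2)·2.0000 - (-2)·2.0000) / (7) = 2.5714
  y = (-9 - (1)·-3.0000 - (4)·2.0000) / (9) = -1.5556
  z = (11 - (-1)·-3.0000 - (4)·2.0000) / (7) = 0.0000
Iteration 2:
  x = (10 - (-2)·-1.5556 - (-2)·0.0000) / (7) = 0.9841
  y = (-9 - (1)·2.5714 - (4)·0.0000) / (9) = -1.2857
  z = (11 - (-1)·2.5714 - (4)·-1.5556) / (7) = 2.8277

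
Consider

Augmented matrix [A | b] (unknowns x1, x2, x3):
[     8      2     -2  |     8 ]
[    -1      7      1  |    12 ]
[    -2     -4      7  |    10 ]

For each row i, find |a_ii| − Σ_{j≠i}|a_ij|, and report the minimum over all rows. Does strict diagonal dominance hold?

1

row 1: |8| − (2+2) = 4
row 2: |7| − (1+1) = 5
row 3: |7| − (2+4) = 1
minimum over rows = 1 → strictly diagonally dominant (convergence guaranteed)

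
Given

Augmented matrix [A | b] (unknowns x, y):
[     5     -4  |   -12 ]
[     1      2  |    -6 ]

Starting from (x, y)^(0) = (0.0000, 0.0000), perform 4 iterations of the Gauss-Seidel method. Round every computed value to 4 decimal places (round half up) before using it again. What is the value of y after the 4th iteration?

-1.2528

Iteration 1:
  x = (-12 - (-4)·0.0000) / (5) = -2.4000
  y = (-6 - (1)·-2.4000) / (2) = -1.8000
Iteration 2:
  x = (-12 - (-4)·-1.8000) / (5) = -3.8400
  y = (-6 - (1)·-3.8400) / (2) = -1.0800
Iteration 3:
  x = (-12 - (-4)·-1.0800) / (5) = -3.2640
  y = (-6 - (1)·-3.2640) / (2) = -1.3680
Iteration 4:
  x = (-12 - (-4)·-1.3680) / (5) = -3.4944
  y = (-6 - (1)·-3.4944) / (2) = -1.2528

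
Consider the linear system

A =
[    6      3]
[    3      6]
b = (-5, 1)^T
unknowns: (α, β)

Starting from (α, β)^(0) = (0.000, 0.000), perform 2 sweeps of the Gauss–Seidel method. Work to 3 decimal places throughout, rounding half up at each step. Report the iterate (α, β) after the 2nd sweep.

(-1.125, 0.729)

Iteration 1:
  α = (-5 - (3)·0.000) / (6) = -0.833
  β = (1 - (3)·-0.833) / (6) = 0.583
Iteration 2:
  α = (-5 - (3)·0.583) / (6) = -1.125
  β = (1 - (3)·-1.125) / (6) = 0.729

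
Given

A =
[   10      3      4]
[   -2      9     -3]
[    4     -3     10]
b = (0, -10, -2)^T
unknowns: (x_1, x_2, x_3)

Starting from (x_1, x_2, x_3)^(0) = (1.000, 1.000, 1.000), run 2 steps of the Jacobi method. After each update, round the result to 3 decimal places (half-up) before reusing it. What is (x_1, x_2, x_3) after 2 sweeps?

Iteration 1:
  x_1 = (0 - (3)·1.000 - (4)·1.000) / (10) = -0.700
  x_2 = (-10 - (-2)·1.000 - (-3)·1.000) / (9) = -0.556
  x_3 = (-2 - (4)·1.000 - (-3)·1.000) / (10) = -0.300
Iteration 2:
  x_1 = (0 - (3)·-0.556 - (4)·-0.300) / (10) = 0.287
  x_2 = (-10 - (-2)·-0.700 - (-3)·-0.300) / (9) = -1.367
  x_3 = (-2 - (4)·-0.700 - (-3)·-0.556) / (10) = -0.087

(0.287, -1.367, -0.087)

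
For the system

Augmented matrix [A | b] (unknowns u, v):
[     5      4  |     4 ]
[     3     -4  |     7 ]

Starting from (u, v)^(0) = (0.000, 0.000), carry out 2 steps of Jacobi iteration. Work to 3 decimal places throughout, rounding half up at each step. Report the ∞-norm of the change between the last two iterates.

1.400

Iteration 1:
  u = (4 - (4)·0.000) / (5) = 0.800
  v = (7 - (3)·0.000) / (-4) = -1.750
Iteration 2:
  u = (4 - (4)·-1.750) / (5) = 2.200
  v = (7 - (3)·0.800) / (-4) = -1.150
Change: (1.400, 0.600) → max |·| = 1.400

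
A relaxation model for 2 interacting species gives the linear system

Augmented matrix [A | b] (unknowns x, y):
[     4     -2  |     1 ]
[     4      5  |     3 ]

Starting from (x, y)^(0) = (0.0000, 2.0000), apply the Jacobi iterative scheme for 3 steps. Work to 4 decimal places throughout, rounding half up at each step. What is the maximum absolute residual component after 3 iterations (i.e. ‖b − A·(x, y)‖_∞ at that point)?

Iteration 1:
  x = (1 - (-2)·2.0000) / (4) = 1.2500
  y = (3 - (4)·0.0000) / (5) = 0.6000
Iteration 2:
  x = (1 - (-2)·0.6000) / (4) = 0.5500
  y = (3 - (4)·1.2500) / (5) = -0.4000
Iteration 3:
  x = (1 - (-2)·-0.4000) / (4) = 0.0500
  y = (3 - (4)·0.5500) / (5) = 0.1600
Residual b − A·x = (1.1200, 2.0000); ∞-norm = 2.0000

2.0000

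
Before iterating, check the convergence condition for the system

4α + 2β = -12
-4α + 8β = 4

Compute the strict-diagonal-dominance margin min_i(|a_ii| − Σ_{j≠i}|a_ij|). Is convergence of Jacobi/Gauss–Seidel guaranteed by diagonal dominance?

2

row 1: |4| − (2) = 2
row 2: |8| − (4) = 4
minimum over rows = 2 → strictly diagonally dominant (convergence guaranteed)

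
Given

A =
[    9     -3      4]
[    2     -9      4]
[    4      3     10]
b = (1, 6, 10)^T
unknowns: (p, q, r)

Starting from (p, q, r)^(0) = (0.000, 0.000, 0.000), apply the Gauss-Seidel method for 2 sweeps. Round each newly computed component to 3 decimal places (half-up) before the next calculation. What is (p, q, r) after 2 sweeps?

(-0.613, -0.293, 1.333)

Iteration 1:
  p = (1 - (-3)·0.000 - (4)·0.000) / (9) = 0.111
  q = (6 - (2)·0.111 - (4)·0.000) / (-9) = -0.642
  r = (10 - (4)·0.111 - (3)·-0.642) / (10) = 1.148
Iteration 2:
  p = (1 - (-3)·-0.642 - (4)·1.148) / (9) = -0.613
  q = (6 - (2)·-0.613 - (4)·1.148) / (-9) = -0.293
  r = (10 - (4)·-0.613 - (3)·-0.293) / (10) = 1.333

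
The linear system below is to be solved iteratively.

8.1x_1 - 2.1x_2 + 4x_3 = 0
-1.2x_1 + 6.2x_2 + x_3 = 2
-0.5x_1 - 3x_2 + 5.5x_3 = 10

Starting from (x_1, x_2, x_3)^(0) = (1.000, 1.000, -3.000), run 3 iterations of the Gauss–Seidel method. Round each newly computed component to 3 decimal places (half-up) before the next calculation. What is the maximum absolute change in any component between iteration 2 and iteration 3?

Iteration 1:
  x_1 = (0 - (-2.1)·1.000 - (4)·-3.000) / (8.1) = 1.741
  x_2 = (2 - (-1.2)·1.741 - (1)·-3.000) / (6.2) = 1.143
  x_3 = (10 - (-0.5)·1.741 - (-3)·1.143) / (5.5) = 2.600
Iteration 2:
  x_1 = (0 - (-2.1)·1.143 - (4)·2.600) / (8.1) = -0.988
  x_2 = (2 - (-1.2)·-0.988 - (1)·2.600) / (6.2) = -0.288
  x_3 = (10 - (-0.5)·-0.988 - (-3)·-0.288) / (5.5) = 1.571
Iteration 3:
  x_1 = (0 - (-2.1)·-0.288 - (4)·1.571) / (8.1) = -0.850
  x_2 = (2 - (-1.2)·-0.850 - (1)·1.571) / (6.2) = -0.095
  x_3 = (10 - (-0.5)·-0.850 - (-3)·-0.095) / (5.5) = 1.689
Change: (0.138, 0.193, 0.118) → max |·| = 0.193

0.193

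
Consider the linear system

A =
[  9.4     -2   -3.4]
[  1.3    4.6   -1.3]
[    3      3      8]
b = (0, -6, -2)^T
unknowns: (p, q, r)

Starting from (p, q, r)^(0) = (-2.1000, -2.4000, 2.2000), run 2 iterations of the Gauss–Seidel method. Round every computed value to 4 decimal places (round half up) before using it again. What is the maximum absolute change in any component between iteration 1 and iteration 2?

Iteration 1:
  p = (0 - (-2)·-2.4000 - (-3.4)·2.2000) / (9.4) = 0.2851
  q = (-6 - (1.3)·0.2851 - (-1.3)·2.2000) / (4.6) = -0.7632
  r = (-2 - (3)·0.2851 - (3)·-0.7632) / (8) = -0.0707
Iteration 2:
  p = (0 - (-2)·-0.7632 - (-3.4)·-0.0707) / (9.4) = -0.1880
  q = (-6 - (1.3)·-0.1880 - (-1.3)·-0.0707) / (4.6) = -1.2712
  r = (-2 - (3)·-0.1880 - (3)·-1.2712) / (8) = 0.2972
Change: (-0.4731, -0.5080, 0.3679) → max |·| = 0.5080

0.5080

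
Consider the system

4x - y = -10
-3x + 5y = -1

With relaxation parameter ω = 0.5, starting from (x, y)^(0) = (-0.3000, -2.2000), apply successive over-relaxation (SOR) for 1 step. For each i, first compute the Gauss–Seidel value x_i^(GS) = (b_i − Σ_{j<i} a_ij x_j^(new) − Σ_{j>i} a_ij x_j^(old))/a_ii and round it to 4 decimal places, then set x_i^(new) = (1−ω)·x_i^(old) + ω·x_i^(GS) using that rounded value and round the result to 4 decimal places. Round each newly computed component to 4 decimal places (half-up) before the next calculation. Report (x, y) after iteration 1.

(-1.6750, -1.7025)

Iteration 1:
  x: GS value = (-10 - (-1)·-2.2000) / (4) = -3.0500;  x ← (1−ω)·-0.3000 + ω·-3.0500 = -1.6750
  y: GS value = (-1 - (-3)·-1.6750) / (5) = -1.2050;  y ← (1−ω)·-2.2000 + ω·-1.2050 = -1.7025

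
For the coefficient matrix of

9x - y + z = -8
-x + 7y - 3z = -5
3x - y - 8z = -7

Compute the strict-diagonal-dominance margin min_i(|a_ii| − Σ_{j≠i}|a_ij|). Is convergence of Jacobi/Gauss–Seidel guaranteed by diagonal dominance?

row 1: |9| − (1+1) = 7
row 2: |7| − (1+3) = 3
row 3: |-8| − (3+1) = 4
minimum over rows = 3 → strictly diagonally dominant (convergence guaranteed)

3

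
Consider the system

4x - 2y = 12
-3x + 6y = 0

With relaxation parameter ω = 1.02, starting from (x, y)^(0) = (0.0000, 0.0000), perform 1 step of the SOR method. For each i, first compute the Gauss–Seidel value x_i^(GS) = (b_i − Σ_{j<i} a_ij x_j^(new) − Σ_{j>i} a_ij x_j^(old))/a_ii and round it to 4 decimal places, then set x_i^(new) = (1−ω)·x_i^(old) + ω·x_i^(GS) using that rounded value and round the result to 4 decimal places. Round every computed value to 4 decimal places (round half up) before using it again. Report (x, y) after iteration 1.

(3.0600, 1.5606)

Iteration 1:
  x: GS value = (12 - (-2)·0.0000) / (4) = 3.0000;  x ← (1−ω)·0.0000 + ω·3.0000 = 3.0600
  y: GS value = (0 - (-3)·3.0600) / (6) = 1.5300;  y ← (1−ω)·0.0000 + ω·1.5300 = 1.5606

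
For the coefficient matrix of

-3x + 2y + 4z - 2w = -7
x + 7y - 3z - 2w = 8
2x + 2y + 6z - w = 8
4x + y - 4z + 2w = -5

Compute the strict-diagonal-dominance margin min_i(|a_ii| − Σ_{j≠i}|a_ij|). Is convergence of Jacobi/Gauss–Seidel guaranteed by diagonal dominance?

row 1: |-3| − (2+4+2) = -5
row 2: |7| − (1+3+2) = 1
row 3: |6| − (2+2+1) = 1
row 4: |2| − (4+1+4) = -7
minimum over rows = -7 → not strictly diagonally dominant

-7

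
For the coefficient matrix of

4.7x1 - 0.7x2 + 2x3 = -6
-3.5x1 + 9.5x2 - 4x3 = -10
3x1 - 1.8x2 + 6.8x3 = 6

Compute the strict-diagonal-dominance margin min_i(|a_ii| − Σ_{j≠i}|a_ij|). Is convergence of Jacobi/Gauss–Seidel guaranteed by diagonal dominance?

row 1: |4.7| − (0.7+2) = 2
row 2: |9.5| − (3.5+4) = 2
row 3: |6.8| − (3+1.8) = 2
minimum over rows = 2 → strictly diagonally dominant (convergence guaranteed)

2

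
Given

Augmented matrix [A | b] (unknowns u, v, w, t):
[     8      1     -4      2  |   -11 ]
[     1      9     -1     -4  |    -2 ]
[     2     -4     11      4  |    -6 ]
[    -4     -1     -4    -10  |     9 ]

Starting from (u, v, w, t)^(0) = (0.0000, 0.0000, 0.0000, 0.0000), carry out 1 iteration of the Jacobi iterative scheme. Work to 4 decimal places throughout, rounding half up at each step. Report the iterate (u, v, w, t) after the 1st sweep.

(-1.3750, -0.2222, -0.5455, -0.9000)

Iteration 1:
  u = (-11 - (1)·0.0000 - (-4)·0.0000 - (2)·0.0000) / (8) = -1.3750
  v = (-2 - (1)·0.0000 - (-1)·0.0000 - (-4)·0.0000) / (9) = -0.2222
  w = (-6 - (2)·0.0000 - (-4)·0.0000 - (4)·0.0000) / (11) = -0.5455
  t = (9 - (-4)·0.0000 - (-1)·0.0000 - (-4)·0.0000) / (-10) = -0.9000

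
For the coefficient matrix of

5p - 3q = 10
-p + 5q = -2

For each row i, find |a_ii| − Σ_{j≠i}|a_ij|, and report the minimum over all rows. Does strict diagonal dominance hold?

row 1: |5| − (3) = 2
row 2: |5| − (1) = 4
minimum over rows = 2 → strictly diagonally dominant (convergence guaranteed)

2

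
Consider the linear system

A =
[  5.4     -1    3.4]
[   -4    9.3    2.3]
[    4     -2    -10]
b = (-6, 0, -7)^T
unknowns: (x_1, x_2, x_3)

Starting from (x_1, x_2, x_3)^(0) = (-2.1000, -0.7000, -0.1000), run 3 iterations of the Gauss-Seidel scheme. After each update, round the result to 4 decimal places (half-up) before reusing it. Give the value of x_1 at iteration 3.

Iteration 1:
  x_1 = (-6 - (-1)·-0.7000 - (3.4)·-0.1000) / (5.4) = -1.1778
  x_2 = (0 - (-4)·-1.1778 - (2.3)·-0.1000) / (9.3) = -0.4818
  x_3 = (-7 - (4)·-1.1778 - (-2)·-0.4818) / (-10) = 0.3252
Iteration 2:
  x_1 = (-6 - (-1)·-0.4818 - (3.4)·0.3252) / (5.4) = -1.4051
  x_2 = (0 - (-4)·-1.4051 - (2.3)·0.3252) / (9.3) = -0.6848
  x_3 = (-7 - (4)·-1.4051 - (-2)·-0.6848) / (-10) = 0.2749
Iteration 3:
  x_1 = (-6 - (-1)·-0.6848 - (3.4)·0.2749) / (5.4) = -1.4110
  x_2 = (0 - (-4)·-1.4110 - (2.3)·0.2749) / (9.3) = -0.6749
  x_3 = (-7 - (4)·-1.4110 - (-2)·-0.6749) / (-10) = 0.2706

-1.4110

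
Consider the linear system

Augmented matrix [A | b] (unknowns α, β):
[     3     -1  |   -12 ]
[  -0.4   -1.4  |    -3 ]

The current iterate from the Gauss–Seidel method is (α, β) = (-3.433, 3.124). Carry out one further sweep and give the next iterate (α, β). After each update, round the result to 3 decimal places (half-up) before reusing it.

(-2.959, 2.988)

One sweep:
  α = (-12 - (-1)·3.124) / (3) = -2.959
  β = (-3 - (-0.4)·-2.959) / (-1.4) = 2.988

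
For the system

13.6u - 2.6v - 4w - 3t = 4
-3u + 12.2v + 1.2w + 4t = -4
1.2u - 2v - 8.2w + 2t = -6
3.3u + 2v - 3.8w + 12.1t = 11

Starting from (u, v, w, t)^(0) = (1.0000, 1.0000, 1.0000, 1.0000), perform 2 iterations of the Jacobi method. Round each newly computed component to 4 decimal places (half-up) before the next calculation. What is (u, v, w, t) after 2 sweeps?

(0.6284, -0.4257, 1.1935, 0.9961)

Iteration 1:
  u = (4 - (-2.6)·1.0000 - (-4)·1.0000 - (-3)·1.0000) / (13.6) = 1.0000
  v = (-4 - (-3)·1.0000 - (1.2)·1.0000 - (4)·1.0000) / (12.2) = -0.5082
  w = (-6 - (1.2)·1.0000 - (-2)·1.0000 - (2)·1.0000) / (-8.2) = 0.8780
  t = (11 - (3.3)·1.0000 - (2)·1.0000 - (-3.8)·1.0000) / (12.1) = 0.7851
Iteration 2:
  u = (4 - (-2.6)·-0.5082 - (-4)·0.8780 - (-3)·0.7851) / (13.6) = 0.6284
  v = (-4 - (-3)·1.0000 - (1.2)·0.8780 - (4)·0.7851) / (12.2) = -0.4257
  w = (-6 - (1.2)·1.0000 - (-2)·-0.5082 - (2)·0.7851) / (-8.2) = 1.1935
  t = (11 - (3.3)·1.0000 - (2)·-0.5082 - (-3.8)·0.8780) / (12.1) = 0.9961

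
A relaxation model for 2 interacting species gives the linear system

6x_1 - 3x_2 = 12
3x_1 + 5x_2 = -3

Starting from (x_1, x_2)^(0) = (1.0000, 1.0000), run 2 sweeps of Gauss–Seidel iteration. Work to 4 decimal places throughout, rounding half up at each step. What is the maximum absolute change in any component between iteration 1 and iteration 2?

Iteration 1:
  x_1 = (12 - (-3)·1.0000) / (6) = 2.5000
  x_2 = (-3 - (3)·2.5000) / (5) = -2.1000
Iteration 2:
  x_1 = (12 - (-3)·-2.1000) / (6) = 0.9500
  x_2 = (-3 - (3)·0.9500) / (5) = -1.1700
Change: (-1.5500, 0.9300) → max |·| = 1.5500

1.5500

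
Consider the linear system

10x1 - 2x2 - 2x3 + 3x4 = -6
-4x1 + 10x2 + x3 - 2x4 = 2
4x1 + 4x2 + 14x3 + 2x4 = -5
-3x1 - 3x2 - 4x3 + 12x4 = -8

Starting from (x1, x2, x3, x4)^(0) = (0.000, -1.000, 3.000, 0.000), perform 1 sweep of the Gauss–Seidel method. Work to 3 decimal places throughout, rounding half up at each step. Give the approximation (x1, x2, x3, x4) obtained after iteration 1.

(-0.200, -0.180, -0.249, -0.845)

Iteration 1:
  x1 = (-6 - (-2)·-1.000 - (-2)·3.000 - (3)·0.000) / (10) = -0.200
  x2 = (2 - (-4)·-0.200 - (1)·3.000 - (-2)·0.000) / (10) = -0.180
  x3 = (-5 - (4)·-0.200 - (4)·-0.180 - (2)·0.000) / (14) = -0.249
  x4 = (-8 - (-3)·-0.200 - (-3)·-0.180 - (-4)·-0.249) / (12) = -0.845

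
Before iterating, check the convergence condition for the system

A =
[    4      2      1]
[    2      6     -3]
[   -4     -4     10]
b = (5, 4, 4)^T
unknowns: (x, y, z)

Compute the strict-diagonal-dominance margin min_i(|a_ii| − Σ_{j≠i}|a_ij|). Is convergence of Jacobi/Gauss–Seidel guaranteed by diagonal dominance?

row 1: |4| − (2+1) = 1
row 2: |6| − (2+3) = 1
row 3: |10| − (4+4) = 2
minimum over rows = 1 → strictly diagonally dominant (convergence guaranteed)

1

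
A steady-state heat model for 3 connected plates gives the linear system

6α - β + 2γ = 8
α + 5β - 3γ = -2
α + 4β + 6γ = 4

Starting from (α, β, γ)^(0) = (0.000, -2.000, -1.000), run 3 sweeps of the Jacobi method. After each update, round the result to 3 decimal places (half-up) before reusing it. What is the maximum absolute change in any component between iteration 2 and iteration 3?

0.883

Iteration 1:
  α = (8 - (-1)·-2.000 - (2)·-1.000) / (6) = 1.333
  β = (-2 - (1)·0.000 - (-3)·-1.000) / (5) = -1.000
  γ = (4 - (1)·0.000 - (4)·-2.000) / (6) = 2.000
Iteration 2:
  α = (8 - (-1)·-1.000 - (2)·2.000) / (6) = 0.500
  β = (-2 - (1)·1.333 - (-3)·2.000) / (5) = 0.533
  γ = (4 - (1)·1.333 - (4)·-1.000) / (6) = 1.111
Iteration 3:
  α = (8 - (-1)·0.533 - (2)·1.111) / (6) = 1.052
  β = (-2 - (1)·0.500 - (-3)·1.111) / (5) = 0.167
  γ = (4 - (1)·0.500 - (4)·0.533) / (6) = 0.228
Change: (0.552, -0.366, -0.883) → max |·| = 0.883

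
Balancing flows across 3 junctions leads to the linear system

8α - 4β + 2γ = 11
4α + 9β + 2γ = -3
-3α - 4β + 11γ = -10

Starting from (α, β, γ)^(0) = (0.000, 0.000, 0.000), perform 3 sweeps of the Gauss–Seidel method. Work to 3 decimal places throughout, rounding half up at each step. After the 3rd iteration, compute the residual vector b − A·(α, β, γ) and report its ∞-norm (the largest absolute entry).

Iteration 1:
  α = (11 - (-4)·0.000 - (2)·0.000) / (8) = 1.375
  β = (-3 - (4)·1.375 - (2)·0.000) / (9) = -0.944
  γ = (-10 - (-3)·1.375 - (-4)·-0.944) / (11) = -0.877
Iteration 2:
  α = (11 - (-4)·-0.944 - (2)·-0.877) / (8) = 1.122
  β = (-3 - (4)·1.122 - (2)·-0.877) / (9) = -0.637
  γ = (-10 - (-3)·1.122 - (-4)·-0.637) / (11) = -0.835
Iteration 3:
  α = (11 - (-4)·-0.637 - (2)·-0.835) / (8) = 1.265
  β = (-3 - (4)·1.265 - (2)·-0.835) / (9) = -0.710
  γ = (-10 - (-3)·1.265 - (-4)·-0.710) / (11) = -0.822
Residual b − A·x = (-0.316, -0.026, -0.003); ∞-norm = 0.316

0.316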